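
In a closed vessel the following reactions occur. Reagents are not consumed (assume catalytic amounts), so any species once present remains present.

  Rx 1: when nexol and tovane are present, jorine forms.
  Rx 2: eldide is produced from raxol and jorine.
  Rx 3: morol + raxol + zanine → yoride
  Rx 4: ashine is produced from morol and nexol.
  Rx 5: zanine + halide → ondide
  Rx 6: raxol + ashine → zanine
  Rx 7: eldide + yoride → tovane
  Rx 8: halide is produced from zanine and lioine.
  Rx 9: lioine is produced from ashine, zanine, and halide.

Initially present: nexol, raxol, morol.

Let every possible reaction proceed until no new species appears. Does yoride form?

morol and nexol present → ashine forms (Rx 4).
raxol and ashine present → zanine forms (Rx 6).
morol, raxol, and zanine present → yoride forms (Rx 3).

Yes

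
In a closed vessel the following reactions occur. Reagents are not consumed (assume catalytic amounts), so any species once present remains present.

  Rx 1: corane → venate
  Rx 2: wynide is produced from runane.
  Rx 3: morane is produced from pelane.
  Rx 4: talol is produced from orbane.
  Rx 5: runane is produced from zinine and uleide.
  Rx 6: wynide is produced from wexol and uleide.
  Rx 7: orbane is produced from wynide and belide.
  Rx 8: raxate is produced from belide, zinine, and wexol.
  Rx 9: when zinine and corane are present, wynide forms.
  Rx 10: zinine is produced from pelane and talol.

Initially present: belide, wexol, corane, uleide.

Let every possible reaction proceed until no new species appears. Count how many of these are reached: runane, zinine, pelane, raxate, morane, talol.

wexol and uleide present → wynide forms (Rx 6).
wynide and belide present → orbane forms (Rx 7).
orbane present → talol forms (Rx 4).
runane would need zinine and uleide (Rx 5), but zinine never forms.
zinine would need pelane and talol (Rx 10), but pelane never forms.
No rule produces pelane, and it is not given.
raxate would need belide, zinine, and wexol (Rx 8), but zinine never forms.
morane would need pelane (Rx 3), but pelane never forms.
talol: reached.
Reached: talol — 1 of the 6.

1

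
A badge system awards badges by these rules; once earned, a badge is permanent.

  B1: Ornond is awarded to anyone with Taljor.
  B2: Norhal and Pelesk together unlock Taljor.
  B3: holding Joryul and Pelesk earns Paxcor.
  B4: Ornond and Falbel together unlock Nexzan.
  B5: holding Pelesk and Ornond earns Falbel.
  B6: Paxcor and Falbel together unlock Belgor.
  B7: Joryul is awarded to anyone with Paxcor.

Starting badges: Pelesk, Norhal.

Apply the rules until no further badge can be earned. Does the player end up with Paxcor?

No

Paxcor would need Joryul and Pelesk (B3), but Joryul is never earned.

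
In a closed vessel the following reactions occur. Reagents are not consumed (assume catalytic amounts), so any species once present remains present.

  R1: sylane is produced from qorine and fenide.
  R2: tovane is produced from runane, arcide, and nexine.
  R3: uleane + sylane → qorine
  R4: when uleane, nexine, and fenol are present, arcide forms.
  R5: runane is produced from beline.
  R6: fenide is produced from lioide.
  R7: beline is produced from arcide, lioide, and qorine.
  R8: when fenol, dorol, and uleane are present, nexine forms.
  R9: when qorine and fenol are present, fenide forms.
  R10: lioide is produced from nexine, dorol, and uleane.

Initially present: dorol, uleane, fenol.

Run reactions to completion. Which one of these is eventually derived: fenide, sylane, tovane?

fenide

fenol, dorol, and uleane present → nexine forms (R8).
nexine, dorol, and uleane present → lioide forms (R10).
lioide present → fenide forms (R6).
sylane would need qorine and fenide (R1), but qorine never forms. tovane would need runane, arcide, and nexine (R2), but runane never forms.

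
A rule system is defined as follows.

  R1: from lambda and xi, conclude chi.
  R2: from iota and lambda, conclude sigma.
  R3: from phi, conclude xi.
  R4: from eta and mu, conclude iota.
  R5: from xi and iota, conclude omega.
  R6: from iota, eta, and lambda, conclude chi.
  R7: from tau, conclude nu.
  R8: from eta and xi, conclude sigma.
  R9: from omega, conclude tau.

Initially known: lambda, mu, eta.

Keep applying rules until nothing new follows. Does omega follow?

No

omega would need xi and iota (R5), but xi is never established.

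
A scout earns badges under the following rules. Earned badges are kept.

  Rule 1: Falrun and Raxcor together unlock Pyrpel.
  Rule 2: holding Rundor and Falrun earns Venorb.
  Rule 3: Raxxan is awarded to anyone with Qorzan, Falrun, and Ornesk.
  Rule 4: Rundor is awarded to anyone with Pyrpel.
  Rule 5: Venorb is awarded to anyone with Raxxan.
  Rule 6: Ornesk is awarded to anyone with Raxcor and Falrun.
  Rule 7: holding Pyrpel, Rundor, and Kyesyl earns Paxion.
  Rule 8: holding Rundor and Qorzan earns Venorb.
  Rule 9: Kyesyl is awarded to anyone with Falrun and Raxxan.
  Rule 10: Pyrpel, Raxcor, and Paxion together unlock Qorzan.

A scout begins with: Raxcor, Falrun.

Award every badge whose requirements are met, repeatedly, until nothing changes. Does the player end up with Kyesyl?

No

Kyesyl would need Falrun and Raxxan (Rule 9), but Raxxan is never earned.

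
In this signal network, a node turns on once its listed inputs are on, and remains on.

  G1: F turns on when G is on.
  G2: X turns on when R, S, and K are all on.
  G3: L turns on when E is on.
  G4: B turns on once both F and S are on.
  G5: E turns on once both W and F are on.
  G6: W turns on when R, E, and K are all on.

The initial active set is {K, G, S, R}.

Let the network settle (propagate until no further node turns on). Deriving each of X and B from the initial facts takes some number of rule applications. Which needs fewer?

X

X: R, S, and K are on, so X turns on (G2). [1 rule application]
B: G is on, so F turns on (G1). G4: F and S on → B on. [2 rule applications]
X needs fewer.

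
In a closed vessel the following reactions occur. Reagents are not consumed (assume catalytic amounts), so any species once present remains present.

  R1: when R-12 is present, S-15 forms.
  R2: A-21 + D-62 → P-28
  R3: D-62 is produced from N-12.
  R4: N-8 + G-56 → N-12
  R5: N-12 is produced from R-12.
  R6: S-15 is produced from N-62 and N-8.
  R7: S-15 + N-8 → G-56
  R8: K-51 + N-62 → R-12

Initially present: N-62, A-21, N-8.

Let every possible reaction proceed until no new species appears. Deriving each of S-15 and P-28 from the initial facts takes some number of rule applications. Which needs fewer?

S-15: N-62 and N-8 present → S-15 forms (R6). [1 rule application]
P-28: N-62 and N-8 present → S-15 forms (R6). S-15 and N-8 present → G-56 forms (R7). N-8 and G-56 present → N-12 forms (R4). N-12 present → D-62 forms (R3). A-21 and D-62 present → P-28 forms (R2). [5 rule applications]
S-15 needs fewer.

S-15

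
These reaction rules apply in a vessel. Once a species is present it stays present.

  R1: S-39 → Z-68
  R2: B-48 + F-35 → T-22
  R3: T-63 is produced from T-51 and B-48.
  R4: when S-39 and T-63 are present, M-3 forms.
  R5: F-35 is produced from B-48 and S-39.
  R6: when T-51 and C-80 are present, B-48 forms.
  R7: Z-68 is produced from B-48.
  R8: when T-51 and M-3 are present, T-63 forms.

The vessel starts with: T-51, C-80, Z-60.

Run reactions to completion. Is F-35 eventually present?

No

F-35 would need B-48 and S-39 (R5), but S-39 never forms.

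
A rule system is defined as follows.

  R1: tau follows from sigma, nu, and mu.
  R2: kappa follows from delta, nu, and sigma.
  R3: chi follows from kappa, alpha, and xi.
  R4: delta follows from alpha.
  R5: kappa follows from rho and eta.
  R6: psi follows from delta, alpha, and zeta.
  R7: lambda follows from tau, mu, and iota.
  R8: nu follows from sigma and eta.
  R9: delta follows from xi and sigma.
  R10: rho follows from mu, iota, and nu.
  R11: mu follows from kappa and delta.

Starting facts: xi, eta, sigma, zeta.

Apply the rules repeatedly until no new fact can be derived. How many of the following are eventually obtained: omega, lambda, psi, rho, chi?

0

No rule produces omega, and it is not given.
lambda would need tau, mu, and iota (R7), but iota is never established.
psi would need delta, alpha, and zeta (R6), but alpha is never established.
rho would need mu, iota, and nu (R10), but iota is never established.
chi would need kappa, alpha, and xi (R3), but alpha is never established.
None of the 5 are reached.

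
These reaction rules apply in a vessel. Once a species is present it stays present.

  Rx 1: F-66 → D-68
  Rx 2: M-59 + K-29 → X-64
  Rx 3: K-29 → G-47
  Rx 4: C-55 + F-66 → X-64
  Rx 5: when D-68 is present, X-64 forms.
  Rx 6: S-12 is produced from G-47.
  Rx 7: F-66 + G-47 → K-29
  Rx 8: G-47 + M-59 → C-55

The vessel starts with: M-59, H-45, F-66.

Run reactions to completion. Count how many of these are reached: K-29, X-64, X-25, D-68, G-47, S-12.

2

F-66 present → D-68 forms (Rx 1).
D-68 present → X-64 forms (Rx 5).
K-29 would need F-66 and G-47 (Rx 7), but G-47 never forms.
X-64: reached.
No rule produces X-25, and it is not given.
D-68: reached.
G-47 would need K-29 (Rx 3), but K-29 never forms.
S-12 would need G-47 (Rx 6), but G-47 never forms.
Reached: X-64 and D-68 — 2 of the 6.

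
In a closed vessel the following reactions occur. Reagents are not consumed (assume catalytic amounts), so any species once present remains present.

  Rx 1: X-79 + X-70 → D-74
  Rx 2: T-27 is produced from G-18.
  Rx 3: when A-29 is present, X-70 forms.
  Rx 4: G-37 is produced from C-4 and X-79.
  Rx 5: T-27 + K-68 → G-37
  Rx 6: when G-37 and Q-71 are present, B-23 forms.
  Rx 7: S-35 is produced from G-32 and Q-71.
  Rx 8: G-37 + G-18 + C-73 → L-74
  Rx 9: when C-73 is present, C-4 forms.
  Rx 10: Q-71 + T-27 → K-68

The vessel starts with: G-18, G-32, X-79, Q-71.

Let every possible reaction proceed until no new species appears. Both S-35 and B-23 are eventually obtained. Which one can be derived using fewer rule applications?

S-35: G-32 and Q-71 present → S-35 forms (Rx 7). [1 rule application]
B-23: G-18 present → T-27 forms (Rx 2). Q-71 and T-27 present → K-68 forms (Rx 10). T-27 and K-68 present → G-37 forms (Rx 5). G-37 and Q-71 present → B-23 forms (Rx 6). [4 rule applications]
S-35 needs fewer.

S-35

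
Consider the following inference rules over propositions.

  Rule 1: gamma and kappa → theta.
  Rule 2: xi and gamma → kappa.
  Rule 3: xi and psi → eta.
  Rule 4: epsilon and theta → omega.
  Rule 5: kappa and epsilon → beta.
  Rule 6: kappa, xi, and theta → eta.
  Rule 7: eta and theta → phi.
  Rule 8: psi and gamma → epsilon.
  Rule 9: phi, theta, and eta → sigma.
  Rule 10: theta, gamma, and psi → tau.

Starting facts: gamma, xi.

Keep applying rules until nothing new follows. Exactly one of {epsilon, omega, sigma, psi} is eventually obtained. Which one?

sigma

xi and gamma hold, so kappa follows (Rule 2).
From gamma and kappa, Rule 1 gives theta.
From kappa, xi, and theta, Rule 6 gives eta.
From eta and theta, Rule 7 gives phi.
From phi, theta, and eta, Rule 9 gives sigma.
omega would need epsilon and theta (Rule 4), but epsilon is never established. No rule produces psi, and it is not given. epsilon would need psi and gamma (Rule 8), but psi is never established.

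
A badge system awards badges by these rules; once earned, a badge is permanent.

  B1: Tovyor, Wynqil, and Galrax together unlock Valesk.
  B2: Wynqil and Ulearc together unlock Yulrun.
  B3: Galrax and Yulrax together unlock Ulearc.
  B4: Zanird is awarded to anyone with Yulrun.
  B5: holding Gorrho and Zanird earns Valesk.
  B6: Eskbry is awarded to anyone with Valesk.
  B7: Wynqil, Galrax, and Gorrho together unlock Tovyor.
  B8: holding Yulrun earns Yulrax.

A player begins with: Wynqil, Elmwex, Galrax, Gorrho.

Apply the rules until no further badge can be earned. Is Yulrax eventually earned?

Yulrax would need Yulrun (B8), but Yulrun is never earned.

No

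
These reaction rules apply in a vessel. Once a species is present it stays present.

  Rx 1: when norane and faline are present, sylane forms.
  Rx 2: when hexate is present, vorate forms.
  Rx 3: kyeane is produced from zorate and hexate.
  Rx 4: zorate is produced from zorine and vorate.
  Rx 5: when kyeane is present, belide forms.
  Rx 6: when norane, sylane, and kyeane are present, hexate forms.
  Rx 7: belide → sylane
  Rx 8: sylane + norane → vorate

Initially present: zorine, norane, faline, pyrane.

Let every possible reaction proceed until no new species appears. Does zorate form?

norane and faline present → sylane forms (Rx 1).
sylane and norane present → vorate forms (Rx 8).
zorine and vorate present → zorate forms (Rx 4).

Yes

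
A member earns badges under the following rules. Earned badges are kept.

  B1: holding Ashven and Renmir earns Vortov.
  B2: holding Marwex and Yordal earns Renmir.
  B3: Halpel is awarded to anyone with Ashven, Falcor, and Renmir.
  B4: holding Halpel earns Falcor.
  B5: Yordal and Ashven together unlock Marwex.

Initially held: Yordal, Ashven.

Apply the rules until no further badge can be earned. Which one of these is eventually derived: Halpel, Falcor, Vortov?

With Yordal and Ashven, Marwex is earned (B5).
With Marwex and Yordal, Renmir is earned (B2).
With Ashven and Renmir, Vortov is earned (B1).
Halpel would need Ashven, Falcor, and Renmir (B3), but Falcor is never earned. Falcor would need Halpel (B4), but Halpel is never earned.

Vortov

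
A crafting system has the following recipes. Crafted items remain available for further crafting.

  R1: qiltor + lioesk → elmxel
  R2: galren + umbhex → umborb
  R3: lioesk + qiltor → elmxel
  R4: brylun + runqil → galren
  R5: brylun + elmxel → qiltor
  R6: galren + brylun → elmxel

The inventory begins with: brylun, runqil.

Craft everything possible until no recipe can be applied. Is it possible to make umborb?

umborb would need galren and umbhex (R2), but umbhex is never obtained.

No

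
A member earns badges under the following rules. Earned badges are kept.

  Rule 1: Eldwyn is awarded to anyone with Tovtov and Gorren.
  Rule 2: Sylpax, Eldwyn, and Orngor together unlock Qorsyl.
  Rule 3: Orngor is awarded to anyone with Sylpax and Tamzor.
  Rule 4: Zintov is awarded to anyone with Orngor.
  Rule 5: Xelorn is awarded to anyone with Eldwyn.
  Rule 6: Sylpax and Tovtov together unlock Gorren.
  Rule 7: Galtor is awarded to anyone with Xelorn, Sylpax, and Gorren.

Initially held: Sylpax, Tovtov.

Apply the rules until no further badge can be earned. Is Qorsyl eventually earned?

No

Qorsyl would need Sylpax, Eldwyn, and Orngor (Rule 2), but Orngor is never earned.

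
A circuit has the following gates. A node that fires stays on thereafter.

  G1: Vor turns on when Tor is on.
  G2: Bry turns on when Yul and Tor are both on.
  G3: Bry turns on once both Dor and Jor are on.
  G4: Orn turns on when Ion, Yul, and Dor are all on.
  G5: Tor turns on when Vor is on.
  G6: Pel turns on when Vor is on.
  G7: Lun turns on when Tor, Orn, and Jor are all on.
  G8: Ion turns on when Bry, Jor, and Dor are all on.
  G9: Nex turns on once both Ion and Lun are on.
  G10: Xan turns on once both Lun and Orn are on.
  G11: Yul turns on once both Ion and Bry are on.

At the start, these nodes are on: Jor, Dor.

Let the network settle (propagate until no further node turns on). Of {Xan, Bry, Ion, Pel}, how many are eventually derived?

2

Dor and Jor are on, so Bry turns on (G3).
G8: Bry, Jor, and Dor on → Ion on.
Xan would need Lun and Orn (G10), but Lun never turns on.
Bry: reached.
Ion: reached.
Pel would need Vor (G6), but Vor never turns on.
Reached: Bry and Ion — 2 of the 4.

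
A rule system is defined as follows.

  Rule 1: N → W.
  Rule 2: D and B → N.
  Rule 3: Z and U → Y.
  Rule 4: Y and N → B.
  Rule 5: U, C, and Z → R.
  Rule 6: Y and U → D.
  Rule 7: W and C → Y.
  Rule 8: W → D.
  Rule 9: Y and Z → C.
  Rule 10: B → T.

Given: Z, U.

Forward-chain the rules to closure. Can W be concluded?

W would need N (Rule 1), but N is never established.

No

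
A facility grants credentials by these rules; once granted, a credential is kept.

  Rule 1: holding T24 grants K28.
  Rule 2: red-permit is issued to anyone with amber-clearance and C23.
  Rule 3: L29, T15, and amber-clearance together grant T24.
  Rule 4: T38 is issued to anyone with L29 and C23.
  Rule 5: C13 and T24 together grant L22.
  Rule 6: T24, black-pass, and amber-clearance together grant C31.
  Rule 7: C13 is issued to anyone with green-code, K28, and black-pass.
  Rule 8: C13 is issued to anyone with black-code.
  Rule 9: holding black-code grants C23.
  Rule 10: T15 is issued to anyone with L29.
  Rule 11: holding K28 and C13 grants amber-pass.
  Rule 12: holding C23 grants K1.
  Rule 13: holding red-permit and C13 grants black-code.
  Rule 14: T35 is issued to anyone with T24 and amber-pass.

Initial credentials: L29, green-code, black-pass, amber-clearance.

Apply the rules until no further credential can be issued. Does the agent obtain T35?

Holding L29 grants T15 (Rule 10).
Holding L29, T15, and amber-clearance grants T24 (Rule 3).
Holding T24 grants K28 (Rule 1).
Holding green-code, K28, and black-pass grants C13 (Rule 7).
Holding K28 and C13 grants amber-pass (Rule 11).
Holding T24 and amber-pass grants T35 (Rule 14).

Yes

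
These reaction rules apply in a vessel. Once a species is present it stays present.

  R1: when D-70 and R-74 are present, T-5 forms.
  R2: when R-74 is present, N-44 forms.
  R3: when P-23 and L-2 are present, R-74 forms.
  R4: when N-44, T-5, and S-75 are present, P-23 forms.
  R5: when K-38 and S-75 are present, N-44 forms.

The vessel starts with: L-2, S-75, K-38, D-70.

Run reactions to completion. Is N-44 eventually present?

Yes

K-38 and S-75 present → N-44 forms (R5).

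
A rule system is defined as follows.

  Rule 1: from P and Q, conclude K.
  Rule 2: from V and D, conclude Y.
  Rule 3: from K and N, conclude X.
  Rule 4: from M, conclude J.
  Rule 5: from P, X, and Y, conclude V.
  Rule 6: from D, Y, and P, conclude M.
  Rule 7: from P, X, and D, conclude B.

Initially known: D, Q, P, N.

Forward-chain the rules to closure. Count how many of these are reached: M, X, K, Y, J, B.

3

From P and Q, Rule 1 gives K.
From K and N, Rule 3 gives X.
P, X, and D hold, so B follows (Rule 7).
M would need D, Y, and P (Rule 6), but Y is never established.
X: reached.
K: reached.
Y would need V and D (Rule 2), but V is never established.
J would need M (Rule 4), but M is never established.
B: reached.
Reached: X, K, and B — 3 of the 6.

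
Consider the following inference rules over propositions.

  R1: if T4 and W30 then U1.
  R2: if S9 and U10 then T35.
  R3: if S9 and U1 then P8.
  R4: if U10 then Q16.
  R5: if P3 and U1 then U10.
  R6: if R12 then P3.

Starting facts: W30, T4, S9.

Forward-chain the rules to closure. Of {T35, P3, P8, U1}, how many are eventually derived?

From T4 and W30, R1 gives U1.
S9 and U1 hold, so P8 follows (R3).
T35 would need S9 and U10 (R2), but U10 is never established.
P3 would need R12 (R6), but R12 is never established.
P8: reached.
U1: reached.
Reached: P8 and U1 — 2 of the 4.

2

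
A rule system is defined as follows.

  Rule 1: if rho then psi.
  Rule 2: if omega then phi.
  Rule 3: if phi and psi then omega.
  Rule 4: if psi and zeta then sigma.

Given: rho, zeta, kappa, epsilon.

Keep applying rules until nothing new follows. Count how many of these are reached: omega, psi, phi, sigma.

2

rho holds, so psi follows (Rule 1).
psi and zeta hold, so sigma follows (Rule 4).
omega would need phi and psi (Rule 3), but phi is never established.
psi: reached.
phi would need omega (Rule 2), but omega is never established.
sigma: reached.
Reached: psi and sigma — 2 of the 4.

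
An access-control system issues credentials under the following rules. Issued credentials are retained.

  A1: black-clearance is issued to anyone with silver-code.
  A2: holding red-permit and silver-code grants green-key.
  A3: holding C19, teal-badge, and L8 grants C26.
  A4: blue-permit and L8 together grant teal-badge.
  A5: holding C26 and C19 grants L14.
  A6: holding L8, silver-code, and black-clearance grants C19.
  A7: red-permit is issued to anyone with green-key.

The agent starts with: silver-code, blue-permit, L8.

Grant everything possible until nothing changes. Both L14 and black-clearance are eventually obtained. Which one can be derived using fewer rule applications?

black-clearance

black-clearance: Holding silver-code grants black-clearance (A1). [1 rule application]
L14: Holding blue-permit and L8 grants teal-badge (A4). Holding silver-code grants black-clearance (A1). Holding L8, silver-code, and black-clearance grants C19 (A6). Holding C19, teal-badge, and L8 grants C26 (A3). Holding C26 and C19 grants L14 (A5). [5 rule applications]
black-clearance needs fewer.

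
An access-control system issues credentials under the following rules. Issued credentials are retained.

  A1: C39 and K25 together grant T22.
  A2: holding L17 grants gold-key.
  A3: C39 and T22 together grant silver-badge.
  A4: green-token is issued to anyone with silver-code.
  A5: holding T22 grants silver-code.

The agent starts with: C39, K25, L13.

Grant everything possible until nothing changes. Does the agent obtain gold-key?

gold-key would need L17 (A2), but L17 is never granted.

No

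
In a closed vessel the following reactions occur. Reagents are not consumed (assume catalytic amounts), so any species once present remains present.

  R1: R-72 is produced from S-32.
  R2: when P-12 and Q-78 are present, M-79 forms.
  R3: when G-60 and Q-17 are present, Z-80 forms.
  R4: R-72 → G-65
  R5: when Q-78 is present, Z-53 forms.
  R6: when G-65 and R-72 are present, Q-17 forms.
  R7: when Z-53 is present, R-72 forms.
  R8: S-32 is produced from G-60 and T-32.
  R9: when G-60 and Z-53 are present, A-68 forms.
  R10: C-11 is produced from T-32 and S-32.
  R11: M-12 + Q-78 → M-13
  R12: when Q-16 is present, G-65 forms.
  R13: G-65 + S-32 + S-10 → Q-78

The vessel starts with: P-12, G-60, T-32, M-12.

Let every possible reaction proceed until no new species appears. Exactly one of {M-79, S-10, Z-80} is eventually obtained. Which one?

G-60 and T-32 present → S-32 forms (R8).
S-32 present → R-72 forms (R1).
R-72 present → G-65 forms (R4).
G-65 and R-72 present → Q-17 forms (R6).
G-60 and Q-17 present → Z-80 forms (R3).
M-79 would need P-12 and Q-78 (R2), but Q-78 never forms. No rule produces S-10, and it is not given.

Z-80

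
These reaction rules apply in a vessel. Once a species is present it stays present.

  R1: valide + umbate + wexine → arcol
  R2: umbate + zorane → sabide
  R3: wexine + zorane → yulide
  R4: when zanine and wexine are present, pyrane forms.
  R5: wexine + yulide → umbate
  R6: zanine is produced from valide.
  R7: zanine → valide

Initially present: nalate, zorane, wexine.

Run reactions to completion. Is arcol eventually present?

No

arcol would need valide, umbate, and wexine (R1), but valide never forms.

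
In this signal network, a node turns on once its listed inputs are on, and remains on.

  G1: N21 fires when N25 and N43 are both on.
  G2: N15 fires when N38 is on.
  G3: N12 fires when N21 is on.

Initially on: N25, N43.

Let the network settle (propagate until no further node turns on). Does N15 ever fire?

No

N15 would need N38 (G2), but N38 never turns on.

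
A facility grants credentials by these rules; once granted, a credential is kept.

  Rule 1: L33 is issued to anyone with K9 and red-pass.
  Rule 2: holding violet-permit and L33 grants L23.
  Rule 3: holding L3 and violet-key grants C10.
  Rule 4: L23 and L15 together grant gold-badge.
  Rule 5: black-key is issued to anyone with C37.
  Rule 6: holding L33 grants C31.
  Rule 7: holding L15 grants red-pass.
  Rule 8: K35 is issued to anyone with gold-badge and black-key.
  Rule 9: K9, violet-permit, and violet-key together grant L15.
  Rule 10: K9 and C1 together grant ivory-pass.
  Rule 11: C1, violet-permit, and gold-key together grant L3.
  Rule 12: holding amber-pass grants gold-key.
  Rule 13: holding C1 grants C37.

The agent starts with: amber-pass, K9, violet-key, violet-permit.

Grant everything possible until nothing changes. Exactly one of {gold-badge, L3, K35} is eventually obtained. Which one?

Holding K9, violet-permit, and violet-key grants L15 (Rule 9).
Holding L15 grants red-pass (Rule 7).
Holding K9 and red-pass grants L33 (Rule 1).
Holding violet-permit and L33 grants L23 (Rule 2).
Holding L23 and L15 grants gold-badge (Rule 4).
K35 would need gold-badge and black-key (Rule 8), but black-key is never granted. L3 would need C1, violet-permit, and gold-key (Rule 11), but C1 is never granted.

gold-badge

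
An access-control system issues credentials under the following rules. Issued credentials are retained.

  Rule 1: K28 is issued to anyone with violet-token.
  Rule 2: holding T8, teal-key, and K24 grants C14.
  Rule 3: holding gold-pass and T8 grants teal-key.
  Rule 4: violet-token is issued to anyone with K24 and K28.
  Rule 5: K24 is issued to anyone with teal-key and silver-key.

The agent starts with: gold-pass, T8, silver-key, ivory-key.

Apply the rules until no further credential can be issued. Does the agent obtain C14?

Yes

Holding gold-pass and T8 grants teal-key (Rule 3).
Holding teal-key and silver-key grants K24 (Rule 5).
Holding T8, teal-key, and K24 grants C14 (Rule 2).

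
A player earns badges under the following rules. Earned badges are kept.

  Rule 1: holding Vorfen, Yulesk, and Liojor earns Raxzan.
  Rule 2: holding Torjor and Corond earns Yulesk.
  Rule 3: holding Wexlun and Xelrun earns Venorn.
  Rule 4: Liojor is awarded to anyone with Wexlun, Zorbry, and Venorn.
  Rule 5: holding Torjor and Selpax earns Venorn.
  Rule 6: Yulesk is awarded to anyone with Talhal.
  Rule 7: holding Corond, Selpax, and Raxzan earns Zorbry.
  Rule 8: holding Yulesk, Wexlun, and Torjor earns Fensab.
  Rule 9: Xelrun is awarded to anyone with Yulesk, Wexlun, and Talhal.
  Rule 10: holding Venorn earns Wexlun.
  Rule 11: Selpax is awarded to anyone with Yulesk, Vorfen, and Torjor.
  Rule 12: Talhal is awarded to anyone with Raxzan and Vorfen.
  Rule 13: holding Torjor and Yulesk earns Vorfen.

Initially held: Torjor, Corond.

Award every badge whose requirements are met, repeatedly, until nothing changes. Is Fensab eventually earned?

Yes

With Torjor and Corond, Yulesk is earned (Rule 2).
With Torjor and Yulesk, Vorfen is earned (Rule 13).
With Yulesk, Vorfen, and Torjor, Selpax is earned (Rule 11).
With Torjor and Selpax, Venorn is earned (Rule 5).
With Venorn, Wexlun is earned (Rule 10).
With Yulesk, Wexlun, and Torjor, Fensab is earned (Rule 8).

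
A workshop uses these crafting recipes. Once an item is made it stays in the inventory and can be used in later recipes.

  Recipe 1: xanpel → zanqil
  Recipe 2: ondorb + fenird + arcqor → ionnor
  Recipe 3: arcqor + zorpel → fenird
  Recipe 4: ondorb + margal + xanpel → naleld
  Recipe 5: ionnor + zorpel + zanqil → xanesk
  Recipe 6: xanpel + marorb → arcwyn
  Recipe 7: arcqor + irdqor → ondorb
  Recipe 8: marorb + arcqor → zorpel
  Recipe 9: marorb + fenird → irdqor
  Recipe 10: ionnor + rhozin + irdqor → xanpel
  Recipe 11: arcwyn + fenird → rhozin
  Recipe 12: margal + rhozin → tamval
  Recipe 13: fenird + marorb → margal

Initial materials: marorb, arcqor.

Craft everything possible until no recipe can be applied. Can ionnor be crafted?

marorb + arcqor → zorpel (Recipe 8).
arcqor + zorpel → fenird (Recipe 3).
Using Recipe 9, marorb and fenird make irdqor.
arcqor + irdqor → ondorb (Recipe 7).
Using Recipe 2, ondorb, fenird, and arcqor make ionnor.

Yes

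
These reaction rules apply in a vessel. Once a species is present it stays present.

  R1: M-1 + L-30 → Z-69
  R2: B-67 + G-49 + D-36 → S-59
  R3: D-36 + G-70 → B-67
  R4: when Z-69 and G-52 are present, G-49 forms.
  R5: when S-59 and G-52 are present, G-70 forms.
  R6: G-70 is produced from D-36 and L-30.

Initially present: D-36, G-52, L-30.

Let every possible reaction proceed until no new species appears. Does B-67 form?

D-36 and L-30 present → G-70 forms (R6).
D-36 and G-70 present → B-67 forms (R3).

Yes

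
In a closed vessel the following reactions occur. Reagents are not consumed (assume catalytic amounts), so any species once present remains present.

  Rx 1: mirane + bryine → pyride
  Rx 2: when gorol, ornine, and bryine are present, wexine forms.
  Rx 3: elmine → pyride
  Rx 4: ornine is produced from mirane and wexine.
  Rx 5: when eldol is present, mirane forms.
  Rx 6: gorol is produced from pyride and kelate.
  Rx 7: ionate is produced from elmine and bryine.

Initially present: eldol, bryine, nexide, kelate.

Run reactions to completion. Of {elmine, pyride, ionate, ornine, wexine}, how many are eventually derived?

1

eldol present → mirane forms (Rx 5).
mirane and bryine present → pyride forms (Rx 1).
No rule produces elmine, and it is not given.
pyride: reached.
ionate would need elmine and bryine (Rx 7), but elmine never forms.
ornine would need mirane and wexine (Rx 4), but wexine never forms.
wexine would need gorol, ornine, and bryine (Rx 2), but ornine never forms.
Reached: pyride — 1 of the 5.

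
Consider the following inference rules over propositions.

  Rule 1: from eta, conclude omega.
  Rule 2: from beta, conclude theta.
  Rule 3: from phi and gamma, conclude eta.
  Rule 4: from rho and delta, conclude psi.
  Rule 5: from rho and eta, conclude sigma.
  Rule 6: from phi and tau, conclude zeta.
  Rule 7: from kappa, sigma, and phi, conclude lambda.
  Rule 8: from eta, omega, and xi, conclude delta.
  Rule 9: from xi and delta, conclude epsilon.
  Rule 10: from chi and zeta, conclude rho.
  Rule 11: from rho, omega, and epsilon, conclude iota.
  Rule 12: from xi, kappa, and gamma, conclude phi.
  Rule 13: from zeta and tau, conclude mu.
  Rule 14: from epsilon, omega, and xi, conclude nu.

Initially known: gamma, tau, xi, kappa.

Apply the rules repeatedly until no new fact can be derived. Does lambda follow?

No

lambda would need kappa, sigma, and phi (Rule 7), but sigma is never established.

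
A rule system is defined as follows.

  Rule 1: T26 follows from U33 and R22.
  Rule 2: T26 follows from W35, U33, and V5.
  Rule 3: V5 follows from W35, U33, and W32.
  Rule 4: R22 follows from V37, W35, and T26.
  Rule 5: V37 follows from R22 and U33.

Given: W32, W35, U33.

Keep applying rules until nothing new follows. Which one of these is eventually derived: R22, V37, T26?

W35, U33, and W32 hold, so V5 follows (Rule 3).
From W35, U33, and V5, Rule 2 gives T26.
V37 would need R22 and U33 (Rule 5), but R22 is never established. R22 would need V37, W35, and T26 (Rule 4), but V37 is never established.

T26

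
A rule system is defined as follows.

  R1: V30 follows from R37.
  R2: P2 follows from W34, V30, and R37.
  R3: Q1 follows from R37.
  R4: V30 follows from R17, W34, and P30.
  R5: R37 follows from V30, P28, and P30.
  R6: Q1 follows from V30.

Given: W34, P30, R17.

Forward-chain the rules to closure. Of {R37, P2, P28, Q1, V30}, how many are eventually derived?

2

R17, W34, and P30 hold, so V30 follows (R4).
V30 holds, so Q1 follows (R6).
R37 would need V30, P28, and P30 (R5), but P28 is never established.
P2 would need W34, V30, and R37 (R2), but R37 is never established.
No rule produces P28, and it is not given.
Q1: reached.
V30: reached.
Reached: Q1 and V30 — 2 of the 5.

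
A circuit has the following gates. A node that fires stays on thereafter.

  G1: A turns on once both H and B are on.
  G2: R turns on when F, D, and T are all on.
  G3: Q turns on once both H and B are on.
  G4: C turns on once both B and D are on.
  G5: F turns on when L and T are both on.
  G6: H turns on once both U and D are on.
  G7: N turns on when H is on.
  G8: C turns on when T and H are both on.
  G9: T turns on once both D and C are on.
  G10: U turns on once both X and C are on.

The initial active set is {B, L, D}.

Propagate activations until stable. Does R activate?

B and D are on, so C turns on (G4).
G9: D and C on → T on.
L and T are on, so F turns on (G5).
G2: F, D, and T on → R on.

Yes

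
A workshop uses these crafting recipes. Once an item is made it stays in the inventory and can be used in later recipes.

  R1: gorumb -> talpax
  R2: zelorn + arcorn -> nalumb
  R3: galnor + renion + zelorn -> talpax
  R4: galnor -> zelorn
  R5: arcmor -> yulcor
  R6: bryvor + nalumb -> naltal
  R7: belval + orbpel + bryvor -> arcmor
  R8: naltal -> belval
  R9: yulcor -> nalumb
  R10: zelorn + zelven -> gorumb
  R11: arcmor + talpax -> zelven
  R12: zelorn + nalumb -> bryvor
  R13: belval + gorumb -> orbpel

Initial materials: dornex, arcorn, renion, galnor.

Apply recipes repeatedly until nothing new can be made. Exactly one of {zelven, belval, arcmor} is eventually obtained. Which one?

belval

galnor -> zelorn (R4).
zelorn + arcorn -> nalumb (R2).
Using R12, zelorn and nalumb make bryvor.
Using R6, bryvor and nalumb make naltal.
Using R8, naltal makes belval.
zelven would need arcmor and talpax (R11), but arcmor is never obtained. arcmor would need belval, orbpel, and bryvor (R7), but orbpel is never obtained.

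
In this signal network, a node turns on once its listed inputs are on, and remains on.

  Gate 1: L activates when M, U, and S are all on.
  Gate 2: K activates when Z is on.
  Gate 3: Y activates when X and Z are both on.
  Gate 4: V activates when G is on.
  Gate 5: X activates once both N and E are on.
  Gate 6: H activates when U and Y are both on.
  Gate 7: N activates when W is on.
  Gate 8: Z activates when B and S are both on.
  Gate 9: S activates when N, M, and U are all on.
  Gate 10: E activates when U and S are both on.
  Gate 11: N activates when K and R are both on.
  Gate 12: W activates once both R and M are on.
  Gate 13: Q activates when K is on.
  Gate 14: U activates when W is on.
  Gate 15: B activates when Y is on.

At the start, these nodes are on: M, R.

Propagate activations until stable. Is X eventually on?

Yes

R and M are on, so W activates (Gate 12).
Gate 7: W on → N on.
Gate 14: W on → U on.
N, M, and U are on, so S activates (Gate 9).
Gate 10: U and S on → E on.
Gate 5: N and E on → X on.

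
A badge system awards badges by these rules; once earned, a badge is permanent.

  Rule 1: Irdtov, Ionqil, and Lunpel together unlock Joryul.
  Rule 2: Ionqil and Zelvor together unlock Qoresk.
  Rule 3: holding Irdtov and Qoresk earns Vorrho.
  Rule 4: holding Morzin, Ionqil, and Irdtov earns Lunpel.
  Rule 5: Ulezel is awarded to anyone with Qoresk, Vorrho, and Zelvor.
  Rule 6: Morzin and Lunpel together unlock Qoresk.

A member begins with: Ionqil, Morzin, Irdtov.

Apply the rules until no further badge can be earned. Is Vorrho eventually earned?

With Morzin, Ionqil, and Irdtov, Lunpel is earned (Rule 4).
With Morzin and Lunpel, Qoresk is earned (Rule 6).
With Irdtov and Qoresk, Vorrho is earned (Rule 3).

Yes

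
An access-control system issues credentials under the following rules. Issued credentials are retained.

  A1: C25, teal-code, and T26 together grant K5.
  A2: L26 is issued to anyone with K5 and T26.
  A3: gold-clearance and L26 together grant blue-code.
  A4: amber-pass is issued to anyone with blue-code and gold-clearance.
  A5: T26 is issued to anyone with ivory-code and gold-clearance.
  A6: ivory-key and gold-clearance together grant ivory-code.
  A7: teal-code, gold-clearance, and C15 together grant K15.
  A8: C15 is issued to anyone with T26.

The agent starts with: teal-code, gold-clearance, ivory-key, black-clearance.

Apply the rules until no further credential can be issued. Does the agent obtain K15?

Yes

Holding ivory-key and gold-clearance grants ivory-code (A6).
Holding ivory-code and gold-clearance grants T26 (A5).
Holding T26 grants C15 (A8).
Holding teal-code, gold-clearance, and C15 grants K15 (A7).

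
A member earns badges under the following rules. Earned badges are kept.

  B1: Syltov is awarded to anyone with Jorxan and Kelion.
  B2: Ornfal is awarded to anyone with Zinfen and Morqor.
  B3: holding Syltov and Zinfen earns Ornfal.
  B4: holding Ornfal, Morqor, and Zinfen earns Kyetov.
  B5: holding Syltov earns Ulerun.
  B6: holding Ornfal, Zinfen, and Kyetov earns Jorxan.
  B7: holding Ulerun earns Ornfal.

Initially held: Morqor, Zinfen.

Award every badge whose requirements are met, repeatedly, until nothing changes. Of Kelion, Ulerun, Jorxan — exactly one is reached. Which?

With Zinfen and Morqor, Ornfal is earned (B2).
With Ornfal, Morqor, and Zinfen, Kyetov is earned (B4).
With Ornfal, Zinfen, and Kyetov, Jorxan is earned (B6).
Ulerun would need Syltov (B5), but Syltov is never earned. No rule produces Kelion, and it is not given.

Jorxan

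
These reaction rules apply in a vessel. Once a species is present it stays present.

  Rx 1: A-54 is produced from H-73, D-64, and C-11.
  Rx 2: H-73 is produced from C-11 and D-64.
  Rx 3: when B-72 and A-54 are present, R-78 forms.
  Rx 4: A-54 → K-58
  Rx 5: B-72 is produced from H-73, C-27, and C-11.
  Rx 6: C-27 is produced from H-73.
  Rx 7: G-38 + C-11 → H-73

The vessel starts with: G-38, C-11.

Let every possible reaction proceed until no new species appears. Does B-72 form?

G-38 and C-11 present → H-73 forms (Rx 7).
H-73 present → C-27 forms (Rx 6).
H-73, C-27, and C-11 present → B-72 forms (Rx 5).

Yes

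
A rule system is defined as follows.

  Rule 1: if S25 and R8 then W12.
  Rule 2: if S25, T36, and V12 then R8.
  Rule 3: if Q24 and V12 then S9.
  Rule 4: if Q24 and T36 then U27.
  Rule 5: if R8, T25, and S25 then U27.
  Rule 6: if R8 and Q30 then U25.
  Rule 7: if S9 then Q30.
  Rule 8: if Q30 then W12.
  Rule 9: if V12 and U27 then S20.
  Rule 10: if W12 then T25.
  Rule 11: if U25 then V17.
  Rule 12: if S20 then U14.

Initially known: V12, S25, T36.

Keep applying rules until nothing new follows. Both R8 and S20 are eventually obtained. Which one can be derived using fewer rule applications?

R8

R8: From S25, T36, and V12, Rule 2 gives R8. [1 rule application]
S20: S25, T36, and V12 hold, so R8 follows (Rule 2). S25 and R8 hold, so W12 follows (Rule 1). From W12, Rule 10 gives T25. From R8, T25, and S25, Rule 5 gives U27. V12 and U27 hold, so S20 follows (Rule 9). [5 rule applications]
R8 needs fewer.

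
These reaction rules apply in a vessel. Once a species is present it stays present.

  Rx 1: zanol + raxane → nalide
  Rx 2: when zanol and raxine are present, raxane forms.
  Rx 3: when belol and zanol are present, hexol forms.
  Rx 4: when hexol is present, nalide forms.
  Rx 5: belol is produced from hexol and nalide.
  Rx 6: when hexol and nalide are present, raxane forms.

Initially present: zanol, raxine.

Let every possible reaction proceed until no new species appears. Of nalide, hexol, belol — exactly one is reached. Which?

zanol and raxine present → raxane forms (Rx 2).
zanol and raxane present → nalide forms (Rx 1).
belol would need hexol and nalide (Rx 5), but hexol never forms. hexol would need belol and zanol (Rx 3), but belol never forms.

nalide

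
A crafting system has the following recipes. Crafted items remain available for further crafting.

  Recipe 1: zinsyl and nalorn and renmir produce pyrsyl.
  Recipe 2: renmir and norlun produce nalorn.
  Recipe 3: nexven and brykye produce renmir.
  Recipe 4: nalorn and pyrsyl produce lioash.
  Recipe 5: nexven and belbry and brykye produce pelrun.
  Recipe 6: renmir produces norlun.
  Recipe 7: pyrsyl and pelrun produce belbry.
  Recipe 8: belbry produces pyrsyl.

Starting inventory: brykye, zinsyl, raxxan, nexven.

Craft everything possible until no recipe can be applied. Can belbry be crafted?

belbry would need pyrsyl and pelrun (Recipe 7), but pelrun is never obtained.

No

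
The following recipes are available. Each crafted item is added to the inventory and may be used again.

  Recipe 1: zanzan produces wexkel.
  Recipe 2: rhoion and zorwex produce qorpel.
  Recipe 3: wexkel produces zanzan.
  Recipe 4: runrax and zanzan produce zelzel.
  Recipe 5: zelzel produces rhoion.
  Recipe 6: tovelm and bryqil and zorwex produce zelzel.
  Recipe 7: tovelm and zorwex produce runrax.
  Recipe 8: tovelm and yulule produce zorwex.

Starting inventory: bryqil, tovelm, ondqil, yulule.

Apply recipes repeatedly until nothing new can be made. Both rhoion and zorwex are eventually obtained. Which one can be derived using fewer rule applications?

zorwex

zorwex: tovelm and yulule → zorwex (Recipe 8). [1 rule application]
rhoion: Using Recipe 8, tovelm and yulule make zorwex. tovelm and bryqil and zorwex → zelzel (Recipe 6). Using Recipe 5, zelzel makes rhoion. [3 rule applications]
zorwex needs fewer.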